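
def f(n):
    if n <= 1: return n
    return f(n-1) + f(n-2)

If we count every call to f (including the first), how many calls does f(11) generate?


Let C(n) = total calls for f(n)
C(0) = 1, C(1) = 1
C(2) = 1 + C(1) + C(0) = 1 + 1 + 1 = 3
C(3) = 1 + C(2) + C(1) = 1 + 3 + 1 = 5
C(4) = 1 + C(3) + C(2) = 1 + 5 + 3 = 9
C(5) = 1 + C(4) + C(3) = 1 + 9 + 5 = 15
C(6) = 1 + C(5) + C(4) = 1 + 15 + 9 = 25
C(7) = 1 + C(6) + C(5) = 1 + 25 + 15 = 41
C(8) = 1 + C(7) + C(6) = 1 + 41 + 25 = 67
C(9) = 1 + C(8) + C(7) = 1 + 67 + 41 = 109
C(10) = 1 + C(9) + C(8) = 1 + 109 + 67 = 177
C(11) = 1 + C(10) + C(9) = 1 + 177 + 109 = 287

287


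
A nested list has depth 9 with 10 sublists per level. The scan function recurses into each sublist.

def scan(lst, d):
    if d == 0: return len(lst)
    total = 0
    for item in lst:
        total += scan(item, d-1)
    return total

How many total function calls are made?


At depth 0 (root): 1 call
At depth 1: each of 1 parents calls scan on 10 children = 10 calls
At depth 2: each of 10 parents calls scan on 10 children = 100 calls
At depth 3: each of 100 parents calls scan on 10 children = 1000 calls
At depth 4: each of 1000 parents calls scan on 10 children = 10000 calls
At depth 5: each of 10000 parents calls scan on 10 children = 100000 calls
At depth 6: each of 100000 parents calls scan on 10 children = 1000000 calls
At depth 7: each of 1000000 parents calls scan on 10 children = 10000000 calls
At depth 8: each of 10000000 parents calls scan on 10 children = 100000000 calls
At depth 9: each of 100000000 parents calls scan on 10 children = 1000000000 calls
Total: 1 + 10 + 100 + 1000 + 10000 + 100000 + 1000000 + 10000000 + 100000000 + 1000000000 = 1111111111

1111111111


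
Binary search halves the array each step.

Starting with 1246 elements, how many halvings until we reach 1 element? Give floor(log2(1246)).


1246 / 2 = 623
623 / 2 = 311
311 / 2 = 155
155 / 2 = 77
77 / 2 = 38
38 / 2 = 19
19 / 2 = 9
9 / 2 = 4
4 / 2 = 2
2 / 2 = 1
Reached 1 after 10 halvings

10


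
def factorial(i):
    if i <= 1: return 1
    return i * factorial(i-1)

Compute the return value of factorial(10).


factorial(10)
= 10 * factorial(9)
= 10 * 9 * factorial(8)
= 10 * 9 * 8 * factorial(7)
= 10 * 9 * 8 * 7 * factorial(6)
= 10 * 9 * 8 * 7 * 6 * factorial(5)
= 10 * 9 * 8 * 7 * 6 * 5 * factorial(4)
= 10 * 9 * 8 * 7 * 6 * 5 * 4 * factorial(3)
= 10 * 9 * 8 * 7 * 6 * 5 * 4 * 3 * factorial(2)
= 10 * 9 * 8 * 7 * 6 * 5 * 4 * 3 * 2 * factorial(1)
= 10 * 9 * 8 * 7 * 6 * 5 * 4 * 3 * 2 * 1
= 3628800

3628800


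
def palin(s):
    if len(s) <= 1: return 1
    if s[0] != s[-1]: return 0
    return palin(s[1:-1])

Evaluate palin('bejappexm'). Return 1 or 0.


palin('bejappexm'): s[0]='b' != s[-1]='m' -> return 0
Result: 0 (not a palindrome)

0


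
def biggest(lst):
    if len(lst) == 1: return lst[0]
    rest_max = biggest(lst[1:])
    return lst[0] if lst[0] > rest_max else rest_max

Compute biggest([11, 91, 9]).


biggest([11, 91, 9]): compare 11 with biggest([91, 9])
biggest([91, 9]): compare 91 with biggest([9])
biggest([9]) = 9  (base case)
Compare 91 with 9 -> 91
Compare 11 with 91 -> 91

91


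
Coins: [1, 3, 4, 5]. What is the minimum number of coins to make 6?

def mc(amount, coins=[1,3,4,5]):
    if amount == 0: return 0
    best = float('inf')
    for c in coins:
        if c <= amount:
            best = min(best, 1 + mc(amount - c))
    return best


Building up with DP:
mc(0) = 0
mc(1) = min(1+mc(0)=1+0=1) = 1
mc(2) = min(1+mc(1)=1+1=2) = 2
mc(3) = min(1+mc(2)=1+2=3, 1+mc(0)=1+0=1) = 1
mc(4) = min(1+mc(3)=1+1=2, 1+mc(1)=1+1=2, 1+mc(0)=1+0=1) = 1
mc(5) = min(1+mc(4)=1+1=2, 1+mc(2)=1+2=3, 1+mc(1)=1+1=2, 1+mc(0)=1+0=1) = 1
mc(6) = min(1+mc(5)=1+1=2, 1+mc(3)=1+1=2, 1+mc(2)=1+2=3, 1+mc(1)=1+1=2) = 2

2


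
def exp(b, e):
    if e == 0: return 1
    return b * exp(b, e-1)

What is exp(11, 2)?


exp(11, 2)
= 11 * exp(11, 1)
= 11 * 11 * exp(11, 0)
= 11 * 11 * 1
= 121

121


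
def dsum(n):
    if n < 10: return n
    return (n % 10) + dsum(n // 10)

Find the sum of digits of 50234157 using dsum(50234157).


dsum(50234157) = 7 + dsum(5023415)
dsum(5023415) = 5 + dsum(502341)
dsum(502341) = 1 + dsum(50234)
dsum(50234) = 4 + dsum(5023)
dsum(5023) = 3 + dsum(502)
dsum(502) = 2 + dsum(50)
dsum(50) = 0 + dsum(5)
dsum(5) = 5  (base case)
Total: 7 + 5 + 1 + 4 + 3 + 2 + 0 + 5 = 27

27


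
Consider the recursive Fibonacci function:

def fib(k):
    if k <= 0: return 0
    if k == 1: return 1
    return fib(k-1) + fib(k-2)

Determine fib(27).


Computing fib(27) bottom-up:
fib(0) = 0
fib(1) = 1
fib(2) = fib(1) + fib(0) = 1 + 0 = 1
fib(3) = fib(2) + fib(1) = 1 + 1 = 2
fib(4) = fib(3) + fib(2) = 2 + 1 = 3
fib(5) = fib(4) + fib(3) = 3 + 2 = 5
fib(6) = fib(5) + fib(4) = 5 + 3 = 8
fib(7) = fib(6) + fib(5) = 8 + 5 = 13
fib(8) = fib(7) + fib(6) = 13 + 8 = 21
fib(9) = fib(8) + fib(7) = 21 + 13 = 34
fib(10) = fib(9) + fib(8) = 34 + 21 = 55
fib(11) = fib(10) + fib(9) = 55 + 34 = 89
fib(12) = fib(11) + fib(10) = 89 + 55 = 144
fib(13) = fib(12) + fib(11) = 144 + 89 = 233
fib(14) = fib(13) + fib(12) = 233 + 144 = 377
fib(15) = fib(14) + fib(13) = 377 + 233 = 610
fib(16) = fib(15) + fib(14) = 610 + 377 = 987
fib(17) = fib(16) + fib(15) = 987 + 610 = 1597
fib(18) = fib(17) + fib(16) = 1597 + 987 = 2584
fib(19) = fib(18) + fib(17) = 2584 + 1597 = 4181
fib(20) = fib(19) + fib(18) = 4181 + 2584 = 6765
fib(21) = fib(20) + fib(19) = 6765 + 4181 = 10946
fib(22) = fib(21) + fib(20) = 10946 + 6765 = 17711
fib(23) = fib(22) + fib(21) = 17711 + 10946 = 28657
fib(24) = fib(23) + fib(22) = 28657 + 17711 = 46368
fib(25) = fib(24) + fib(23) = 46368 + 28657 = 75025
fib(26) = fib(25) + fib(24) = 75025 + 46368 = 121393
fib(27) = fib(26) + fib(25) = 121393 + 75025 = 196418

196418


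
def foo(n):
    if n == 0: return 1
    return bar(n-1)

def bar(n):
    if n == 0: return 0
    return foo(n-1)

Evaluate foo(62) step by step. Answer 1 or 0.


foo(62) = bar(61)
bar(61) = foo(60)
foo(60) = bar(59)
bar(59) = foo(58)
foo(58) = bar(57)
bar(57) = foo(56)
foo(56) = bar(55)
bar(55) = foo(54)
foo(54) = bar(53)
bar(53) = foo(52)
foo(52) = bar(51)
bar(51) = foo(50)
foo(50) = bar(49)
bar(49) = foo(48)
foo(48) = bar(47)
bar(47) = foo(46)
foo(46) = bar(45)
bar(45) = foo(44)
foo(44) = bar(43)
bar(43) = foo(42)
foo(42) = bar(41)
bar(41) = foo(40)
foo(40) = bar(39)
bar(39) = foo(38)
foo(38) = bar(37)
bar(37) = foo(36)
foo(36) = bar(35)
bar(35) = foo(34)
foo(34) = bar(33)
bar(33) = foo(32)
foo(32) = bar(31)
bar(31) = foo(30)
foo(30) = bar(29)
bar(29) = foo(28)
foo(28) = bar(27)
bar(27) = foo(26)
foo(26) = bar(25)
bar(25) = foo(24)
foo(24) = bar(23)
bar(23) = foo(22)
foo(22) = bar(21)
bar(21) = foo(20)
foo(20) = bar(19)
bar(19) = foo(18)
foo(18) = bar(17)
bar(17) = foo(16)
foo(16) = bar(15)
bar(15) = foo(14)
foo(14) = bar(13)
bar(13) = foo(12)
foo(12) = bar(11)
bar(11) = foo(10)
foo(10) = bar(9)
bar(9) = foo(8)
foo(8) = bar(7)
bar(7) = foo(6)
foo(6) = bar(5)
bar(5) = foo(4)
foo(4) = bar(3)
bar(3) = foo(2)
foo(2) = bar(1)
bar(1) = foo(0)
foo(0) = 1  (base case)
Result: 1

1


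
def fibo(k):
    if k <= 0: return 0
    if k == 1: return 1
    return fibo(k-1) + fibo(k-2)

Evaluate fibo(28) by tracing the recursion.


Computing fibo(28) bottom-up:
fibo(0) = 0
fibo(1) = 1
fibo(2) = fibo(1) + fibo(0) = 1 + 0 = 1
fibo(3) = fibo(2) + fibo(1) = 1 + 1 = 2
fibo(4) = fibo(3) + fibo(2) = 2 + 1 = 3
fibo(5) = fibo(4) + fibo(3) = 3 + 2 = 5
fibo(6) = fibo(5) + fibo(4) = 5 + 3 = 8
fibo(7) = fibo(6) + fibo(5) = 8 + 5 = 13
fibo(8) = fibo(7) + fibo(6) = 13 + 8 = 21
fibo(9) = fibo(8) + fibo(7) = 21 + 13 = 34
fibo(10) = fibo(9) + fibo(8) = 34 + 21 = 55
fibo(11) = fibo(10) + fibo(9) = 55 + 34 = 89
fibo(12) = fibo(11) + fibo(10) = 89 + 55 = 144
fibo(13) = fibo(12) + fibo(11) = 144 + 89 = 233
fibo(14) = fibo(13) + fibo(12) = 233 + 144 = 377
fibo(15) = fibo(14) + fibo(13) = 377 + 233 = 610
fibo(16) = fibo(15) + fibo(14) = 610 + 377 = 987
fibo(17) = fibo(16) + fibo(15) = 987 + 610 = 1597
fibo(18) = fibo(17) + fibo(16) = 1597 + 987 = 2584
fibo(19) = fibo(18) + fibo(17) = 2584 + 1597 = 4181
fibo(20) = fibo(19) + fibo(18) = 4181 + 2584 = 6765
fibo(21) = fibo(20) + fibo(19) = 6765 + 4181 = 10946
fibo(22) = fibo(21) + fibo(20) = 10946 + 6765 = 17711
fibo(23) = fibo(22) + fibo(21) = 17711 + 10946 = 28657
fibo(24) = fibo(23) + fibo(22) = 28657 + 17711 = 46368
fibo(25) = fibo(24) + fibo(23) = 46368 + 28657 = 75025
fibo(26) = fibo(25) + fibo(24) = 75025 + 46368 = 121393
fibo(27) = fibo(26) + fibo(25) = 121393 + 75025 = 196418
fibo(28) = fibo(27) + fibo(26) = 196418 + 121393 = 317811

317811


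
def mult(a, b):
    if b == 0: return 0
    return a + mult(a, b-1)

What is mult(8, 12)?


mult(8, 12) = 8 + mult(8, 11)
mult(8, 11) = 8 + mult(8, 10)
mult(8, 10) = 8 + mult(8, 9)
mult(8, 9) = 8 + mult(8, 8)
mult(8, 8) = 8 + mult(8, 7)
mult(8, 7) = 8 + mult(8, 6)
mult(8, 6) = 8 + mult(8, 5)
mult(8, 5) = 8 + mult(8, 4)
mult(8, 4) = 8 + mult(8, 3)
mult(8, 3) = 8 + mult(8, 2)
mult(8, 2) = 8 + mult(8, 1)
mult(8, 1) = 8 + mult(8, 0)
mult(8, 0) = 0  (base case)
Total: 8 + 8 + 8 + 8 + 8 + 8 + 8 + 8 + 8 + 8 + 8 + 8 + 0 = 96

96


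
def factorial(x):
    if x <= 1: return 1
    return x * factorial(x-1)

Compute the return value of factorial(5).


factorial(5)
= 5 * factorial(4)
= 5 * 4 * factorial(3)
= 5 * 4 * 3 * factorial(2)
= 5 * 4 * 3 * 2 * factorial(1)
= 5 * 4 * 3 * 2 * 1
= 120

120


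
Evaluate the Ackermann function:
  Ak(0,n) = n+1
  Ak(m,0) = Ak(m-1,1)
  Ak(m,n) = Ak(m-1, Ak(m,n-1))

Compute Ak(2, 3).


Ak(2, 3) = Ak(1, Ak(2, 2))
  Ak(2, 2) = Ak(1, Ak(2, 1))
    Ak(2, 1) = Ak(1, Ak(2, 0))
      Ak(2, 0) = Ak(1, 1)
        Ak(1, 1) = Ak(0, Ak(1, 0))
          Ak(1, 0) = Ak(0, 1)
          Ak(0, 1) = 2
          = Ak(0, 2)
          Ak(0, 2) = 3
      = Ak(1, 3)
      Ak(1, 3) = Ak(0, Ak(1, 2))
        Ak(1, 2) = Ak(0, Ak(1, 1))
          Ak(1, 1) = Ak(0, Ak(1, 0))
          Ak(1, 0) = Ak(0, 1)
          Ak(0, 1) = 2
            = Ak(0, 2)
          Ak(0, 2) = 3
          = Ak(0, 3)
          Ak(0, 3) = 4
        = Ak(0, 4)
        Ak(0, 4) = 5
    = Ak(1, 5)
    Ak(1, 5) = Ak(0, Ak(1, 4))
      Ak(1, 4) = Ak(0, Ak(1, 3))
        Ak(1, 3) = Ak(0, Ak(1, 2))
... (trace truncated)
Result: Ak(2, 3) = 9

9


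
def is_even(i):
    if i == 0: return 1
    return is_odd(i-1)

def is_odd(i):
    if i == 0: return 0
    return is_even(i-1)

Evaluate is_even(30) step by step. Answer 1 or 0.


is_even(30) = is_odd(29)
is_odd(29) = is_even(28)
is_even(28) = is_odd(27)
is_odd(27) = is_even(26)
is_even(26) = is_odd(25)
is_odd(25) = is_even(24)
is_even(24) = is_odd(23)
is_odd(23) = is_even(22)
is_even(22) = is_odd(21)
is_odd(21) = is_even(20)
is_even(20) = is_odd(19)
is_odd(19) = is_even(18)
is_even(18) = is_odd(17)
is_odd(17) = is_even(16)
is_even(16) = is_odd(15)
is_odd(15) = is_even(14)
is_even(14) = is_odd(13)
is_odd(13) = is_even(12)
is_even(12) = is_odd(11)
is_odd(11) = is_even(10)
is_even(10) = is_odd(9)
is_odd(9) = is_even(8)
is_even(8) = is_odd(7)
is_odd(7) = is_even(6)
is_even(6) = is_odd(5)
is_odd(5) = is_even(4)
is_even(4) = is_odd(3)
is_odd(3) = is_even(2)
is_even(2) = is_odd(1)
is_odd(1) = is_even(0)
is_even(0) = 1  (base case)
Result: 1

1


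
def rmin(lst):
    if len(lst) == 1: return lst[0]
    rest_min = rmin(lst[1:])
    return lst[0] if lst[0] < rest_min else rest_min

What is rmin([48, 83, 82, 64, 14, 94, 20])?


rmin([48, 83, 82, 64, 14, 94, 20]): compare 48 with rmin([83, 82, 64, 14, 94, 20])
rmin([83, 82, 64, 14, 94, 20]): compare 83 with rmin([82, 64, 14, 94, 20])
rmin([82, 64, 14, 94, 20]): compare 82 with rmin([64, 14, 94, 20])
rmin([64, 14, 94, 20]): compare 64 with rmin([14, 94, 20])
rmin([14, 94, 20]): compare 14 with rmin([94, 20])
rmin([94, 20]): compare 94 with rmin([20])
rmin([20]) = 20  (base case)
Compare 94 with 20 -> 20
Compare 14 with 20 -> 14
Compare 64 with 14 -> 14
Compare 82 with 14 -> 14
Compare 83 with 14 -> 14
Compare 48 with 14 -> 14

14


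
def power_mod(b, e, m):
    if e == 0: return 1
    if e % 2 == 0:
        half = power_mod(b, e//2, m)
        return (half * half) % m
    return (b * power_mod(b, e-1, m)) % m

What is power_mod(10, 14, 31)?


power_mod(10, 14, 31): e is even, compute power_mod(10, 7, 31)
  power_mod(10, 7, 31): e is odd, compute power_mod(10, 6, 31)
    power_mod(10, 6, 31): e is even, compute power_mod(10, 3, 31)
      power_mod(10, 3, 31): e is odd, compute power_mod(10, 2, 31)
        power_mod(10, 2, 31): e is even, compute power_mod(10, 1, 31)
          power_mod(10, 1, 31): e is odd, compute power_mod(10, 0, 31)
          power_mod(10, 0, 31) = 1
          (10 * 1) % 31 = 10
        half=10, (10*10) % 31 = 7
      (10 * 7) % 31 = 8
    half=8, (8*8) % 31 = 2
  (10 * 2) % 31 = 20
half=20, (20*20) % 31 = 28

28


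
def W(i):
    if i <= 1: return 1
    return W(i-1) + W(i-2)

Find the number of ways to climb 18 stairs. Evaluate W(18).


Building up from base cases:
W(0) = 1
W(1) = 1
W(2) = W(1) + W(0) = 1 + 1 = 2
W(3) = W(2) + W(1) = 2 + 1 = 3
W(4) = W(3) + W(2) = 3 + 2 = 5
W(5) = W(4) + W(3) = 5 + 3 = 8
W(6) = W(5) + W(4) = 8 + 5 = 13
W(7) = W(6) + W(5) = 13 + 8 = 21
W(8) = W(7) + W(6) = 21 + 13 = 34
W(9) = W(8) + W(7) = 34 + 21 = 55
W(10) = W(9) + W(8) = 55 + 34 = 89
W(11) = W(10) + W(9) = 89 + 55 = 144
W(12) = W(11) + W(10) = 144 + 89 = 233
W(13) = W(12) + W(11) = 233 + 144 = 377
W(14) = W(13) + W(12) = 377 + 233 = 610
W(15) = W(14) + W(13) = 610 + 377 = 987
W(16) = W(15) + W(14) = 987 + 610 = 1597
W(17) = W(16) + W(15) = 1597 + 987 = 2584
W(18) = W(17) + W(16) = 2584 + 1597 = 4181

4181


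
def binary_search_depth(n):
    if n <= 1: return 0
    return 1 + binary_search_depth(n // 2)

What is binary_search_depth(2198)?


2198 / 2 = 1099
1099 / 2 = 549
549 / 2 = 274
274 / 2 = 137
137 / 2 = 68
68 / 2 = 34
34 / 2 = 17
17 / 2 = 8
8 / 2 = 4
4 / 2 = 2
2 / 2 = 1
Reached 1 after 11 halvings

11


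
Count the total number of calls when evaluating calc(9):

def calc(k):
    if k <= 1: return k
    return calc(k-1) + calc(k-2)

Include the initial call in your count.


Let C(n) = total calls for calc(n)
C(0) = 1, C(1) = 1
C(2) = 1 + C(1) + C(0) = 1 + 1 + 1 = 3
C(3) = 1 + C(2) + C(1) = 1 + 3 + 1 = 5
C(4) = 1 + C(3) + C(2) = 1 + 5 + 3 = 9
C(5) = 1 + C(4) + C(3) = 1 + 9 + 5 = 15
C(6) = 1 + C(5) + C(4) = 1 + 15 + 9 = 25
C(7) = 1 + C(6) + C(5) = 1 + 25 + 15 = 41
C(8) = 1 + C(7) + C(6) = 1 + 41 + 25 = 67
C(9) = 1 + C(8) + C(7) = 1 + 67 + 41 = 109

109


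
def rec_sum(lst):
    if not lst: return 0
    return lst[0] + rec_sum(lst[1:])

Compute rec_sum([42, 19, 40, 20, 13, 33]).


rec_sum([42, 19, 40, 20, 13, 33]) = 42 + rec_sum([19, 40, 20, 13, 33])
rec_sum([19, 40, 20, 13, 33]) = 19 + rec_sum([40, 20, 13, 33])
rec_sum([40, 20, 13, 33]) = 40 + rec_sum([20, 13, 33])
rec_sum([20, 13, 33]) = 20 + rec_sum([13, 33])
rec_sum([13, 33]) = 13 + rec_sum([33])
rec_sum([33]) = 33 + rec_sum([])
rec_sum([]) = 0  (base case)
Total: 42 + 19 + 40 + 20 + 13 + 33 + 0 = 167

167


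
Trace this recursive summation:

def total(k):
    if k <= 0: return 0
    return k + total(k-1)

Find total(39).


total(39)
= 39 + 38 + 37 + 36 + 35 + 34 + 33 + 32 + 31 + 30 + 29 + 28 + 27 + 26 + 25 + 24 + 23 + 22 + 21 + 20 + 19 + 18 + 17 + 16 + 15 + 14 + 13 + 12 + 11 + 10 + 9 + 8 + 7 + 6 + 5 + 4 + 3 + 2 + 1 + total(0)
= 39 + 38 + 37 + 36 + 35 + 34 + 33 + 32 + 31 + 30 + 29 + 28 + 27 + 26 + 25 + 24 + 23 + 22 + 21 + 20 + 19 + 18 + 17 + 16 + 15 + 14 + 13 + 12 + 11 + 10 + 9 + 8 + 7 + 6 + 5 + 4 + 3 + 2 + 1 + 0
= 780

780


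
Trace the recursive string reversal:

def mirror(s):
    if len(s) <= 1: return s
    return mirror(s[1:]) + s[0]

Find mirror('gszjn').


mirror('gszjn') = mirror('szjn') + 'g'
mirror('szjn') = mirror('zjn') + 's'
mirror('zjn') = mirror('jn') + 'z'
mirror('jn') = mirror('n') + 'j'
mirror('n') = 'n'  (base case)
Concatenating: 'n' + 'j' + 'z' + 's' + 'g' = 'njzsg'

njzsg


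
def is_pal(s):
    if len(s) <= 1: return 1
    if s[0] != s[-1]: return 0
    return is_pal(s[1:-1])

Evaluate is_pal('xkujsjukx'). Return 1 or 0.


is_pal('xkujsjukx'): s[0]='x' == s[-1]='x' -> check is_pal('kujsjuk')
is_pal('kujsjuk'): s[0]='k' == s[-1]='k' -> check is_pal('ujsju')
is_pal('ujsju'): s[0]='u' == s[-1]='u' -> check is_pal('jsj')
is_pal('jsj'): s[0]='j' == s[-1]='j' -> check is_pal('s')
is_pal('s'): len <= 1 -> return 1  (base case)
Result: 1 (palindrome)

1


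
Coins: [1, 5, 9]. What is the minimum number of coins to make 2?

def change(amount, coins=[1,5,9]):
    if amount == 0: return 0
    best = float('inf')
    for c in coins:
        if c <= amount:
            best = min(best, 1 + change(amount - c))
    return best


Building up with DP:
change(0) = 0
change(1) = min(1+change(0)=1+0=1) = 1
change(2) = min(1+change(1)=1+1=2) = 2

2


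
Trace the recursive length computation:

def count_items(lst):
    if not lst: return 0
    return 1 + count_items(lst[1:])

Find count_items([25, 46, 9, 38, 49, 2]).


count_items([25, 46, 9, 38, 49, 2]) = 1 + count_items([46, 9, 38, 49, 2])
count_items([46, 9, 38, 49, 2]) = 1 + count_items([9, 38, 49, 2])
count_items([9, 38, 49, 2]) = 1 + count_items([38, 49, 2])
count_items([38, 49, 2]) = 1 + count_items([49, 2])
count_items([49, 2]) = 1 + count_items([2])
count_items([2]) = 1 + count_items([])
count_items([]) = 0  (base case)
Unwinding: 1 + 1 + 1 + 1 + 1 + 1 + 0 = 6

6


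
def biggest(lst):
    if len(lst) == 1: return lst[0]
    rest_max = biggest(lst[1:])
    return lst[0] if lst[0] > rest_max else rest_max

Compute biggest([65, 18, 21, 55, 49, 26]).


biggest([65, 18, 21, 55, 49, 26]): compare 65 with biggest([18, 21, 55, 49, 26])
biggest([18, 21, 55, 49, 26]): compare 18 with biggest([21, 55, 49, 26])
biggest([21, 55, 49, 26]): compare 21 with biggest([55, 49, 26])
biggest([55, 49, 26]): compare 55 with biggest([49, 26])
biggest([49, 26]): compare 49 with biggest([26])
biggest([26]) = 26  (base case)
Compare 49 with 26 -> 49
Compare 55 with 49 -> 55
Compare 21 with 55 -> 55
Compare 18 with 55 -> 55
Compare 65 with 55 -> 65

65


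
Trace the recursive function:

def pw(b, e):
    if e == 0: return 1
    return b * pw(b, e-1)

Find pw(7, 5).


pw(7, 5)
= 7 * pw(7, 4)
= 7 * 7 * pw(7, 3)
= 7 * 7 * 7 * pw(7, 2)
= 7 * 7 * 7 * 7 * pw(7, 1)
= 7 * 7 * 7 * 7 * 7 * pw(7, 0)
= 7 * 7 * 7 * 7 * 7 * 1
= 16807

16807


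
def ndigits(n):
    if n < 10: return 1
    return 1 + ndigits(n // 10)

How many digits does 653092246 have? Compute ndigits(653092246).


ndigits(653092246) = 1 + ndigits(65309224)
ndigits(65309224) = 1 + ndigits(6530922)
ndigits(6530922) = 1 + ndigits(653092)
ndigits(653092) = 1 + ndigits(65309)
ndigits(65309) = 1 + ndigits(6530)
ndigits(6530) = 1 + ndigits(653)
ndigits(653) = 1 + ndigits(65)
ndigits(65) = 1 + ndigits(6)
ndigits(6) = 1  (base case: 6 < 10)
Unwinding: 1 + 1 + 1 + 1 + 1 + 1 + 1 + 1 + 1 = 9

9


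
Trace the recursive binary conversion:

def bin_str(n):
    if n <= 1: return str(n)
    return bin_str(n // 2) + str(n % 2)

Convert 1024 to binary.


bin_str(1024) = bin_str(512) + '0'
bin_str(512) = bin_str(256) + '0'
bin_str(256) = bin_str(128) + '0'
bin_str(128) = bin_str(64) + '0'
bin_str(64) = bin_str(32) + '0'
bin_str(32) = bin_str(16) + '0'
bin_str(16) = bin_str(8) + '0'
bin_str(8) = bin_str(4) + '0'
bin_str(4) = bin_str(2) + '0'
bin_str(2) = bin_str(1) + '0'
bin_str(1) = '1'  (base case)
Concatenating: '1' + '0' + '0' + '0' + '0' + '0' + '0' + '0' + '0' + '0' + '0' = '10000000000'

10000000000


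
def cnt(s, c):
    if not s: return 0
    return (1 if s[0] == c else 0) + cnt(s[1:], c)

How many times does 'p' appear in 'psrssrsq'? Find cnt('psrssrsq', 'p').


s[0]='p' == 'p' -> 1
s[0]='s' != 'p' -> 0
s[0]='r' != 'p' -> 0
s[0]='s' != 'p' -> 0
s[0]='s' != 'p' -> 0
s[0]='r' != 'p' -> 0
s[0]='s' != 'p' -> 0
s[0]='q' != 'p' -> 0
Sum: 1 + 0 + 0 + 0 + 0 + 0 + 0 + 0 = 1

1


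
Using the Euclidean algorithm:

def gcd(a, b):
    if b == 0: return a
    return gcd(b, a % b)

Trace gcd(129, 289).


gcd(129, 289) = gcd(289, 129)
gcd(289, 129) = gcd(129, 31)
gcd(129, 31) = gcd(31, 5)
gcd(31, 5) = gcd(5, 1)
gcd(5, 1) = gcd(1, 0)
gcd(1, 0) = 1  (base case)

1


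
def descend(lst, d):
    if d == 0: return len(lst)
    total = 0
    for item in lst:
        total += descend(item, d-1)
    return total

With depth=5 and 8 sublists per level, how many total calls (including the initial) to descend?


At depth 0 (root): 1 call
At depth 1: each of 1 parents calls descend on 8 children = 8 calls
At depth 2: each of 8 parents calls descend on 8 children = 64 calls
At depth 3: each of 64 parents calls descend on 8 children = 512 calls
At depth 4: each of 512 parents calls descend on 8 children = 4096 calls
At depth 5: each of 4096 parents calls descend on 8 children = 32768 calls
Total: 1 + 8 + 64 + 512 + 4096 + 32768 = 37449

37449


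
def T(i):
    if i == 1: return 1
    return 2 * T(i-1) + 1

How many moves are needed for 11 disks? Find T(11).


T(11) = 2 * T(10) + 1
T(10) = 2 * T(9) + 1
T(9) = 2 * T(8) + 1
T(8) = 2 * T(7) + 1
T(7) = 2 * T(6) + 1
T(6) = 2 * T(5) + 1
T(5) = 2 * T(4) + 1
T(4) = 2 * T(3) + 1
T(3) = 2 * T(2) + 1
T(2) = 2 * T(1) + 1
T(1) = 1  (base case)
T(2) = 2 * 1 + 1 = 3
T(3) = 2 * 3 + 1 = 7
T(4) = 2 * 7 + 1 = 15
T(5) = 2 * 15 + 1 = 31
T(6) = 2 * 31 + 1 = 63
T(7) = 2 * 63 + 1 = 127
T(8) = 2 * 127 + 1 = 255
T(9) = 2 * 255 + 1 = 511
T(10) = 2 * 511 + 1 = 1023
T(11) = 2 * 1023 + 1 = 2047

2047


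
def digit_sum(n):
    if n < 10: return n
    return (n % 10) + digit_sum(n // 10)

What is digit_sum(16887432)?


digit_sum(16887432) = 2 + digit_sum(1688743)
digit_sum(1688743) = 3 + digit_sum(168874)
digit_sum(168874) = 4 + digit_sum(16887)
digit_sum(16887) = 7 + digit_sum(1688)
digit_sum(1688) = 8 + digit_sum(168)
digit_sum(168) = 8 + digit_sum(16)
digit_sum(16) = 6 + digit_sum(1)
digit_sum(1) = 1  (base case)
Total: 2 + 3 + 4 + 7 + 8 + 8 + 6 + 1 = 39

39


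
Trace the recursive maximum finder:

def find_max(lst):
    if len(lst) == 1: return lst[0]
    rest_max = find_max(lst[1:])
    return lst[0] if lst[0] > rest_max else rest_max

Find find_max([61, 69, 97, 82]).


find_max([61, 69, 97, 82]): compare 61 with find_max([69, 97, 82])
find_max([69, 97, 82]): compare 69 with find_max([97, 82])
find_max([97, 82]): compare 97 with find_max([82])
find_max([82]) = 82  (base case)
Compare 97 with 82 -> 97
Compare 69 with 97 -> 97
Compare 61 with 97 -> 97

97


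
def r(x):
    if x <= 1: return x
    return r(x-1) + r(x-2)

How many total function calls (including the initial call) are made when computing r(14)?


Let C(n) = total calls for r(n)
C(0) = 1, C(1) = 1
C(2) = 1 + C(1) + C(0) = 1 + 1 + 1 = 3
C(3) = 1 + C(2) + C(1) = 1 + 3 + 1 = 5
C(4) = 1 + C(3) + C(2) = 1 + 5 + 3 = 9
C(5) = 1 + C(4) + C(3) = 1 + 9 + 5 = 15
C(6) = 1 + C(5) + C(4) = 1 + 15 + 9 = 25
C(7) = 1 + C(6) + C(5) = 1 + 25 + 15 = 41
C(8) = 1 + C(7) + C(6) = 1 + 41 + 25 = 67
C(9) = 1 + C(8) + C(7) = 1 + 67 + 41 = 109
C(10) = 1 + C(9) + C(8) = 1 + 109 + 67 = 177
C(11) = 1 + C(10) + C(9) = 1 + 177 + 109 = 287
C(12) = 1 + C(11) + C(10) = 1 + 287 + 177 = 465
C(13) = 1 + C(12) + C(11) = 1 + 465 + 287 = 753
C(14) = 1 + C(13) + C(12) = 1 + 753 + 465 = 1219

1219


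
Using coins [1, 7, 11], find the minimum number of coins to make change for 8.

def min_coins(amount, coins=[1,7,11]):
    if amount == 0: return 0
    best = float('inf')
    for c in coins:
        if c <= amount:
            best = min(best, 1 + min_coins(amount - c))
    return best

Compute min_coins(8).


Building up with DP:
min_coins(0) = 0
min_coins(1) = min(1+min_coins(0)=1+0=1) = 1
min_coins(2) = min(1+min_coins(1)=1+1=2) = 2
min_coins(3) = min(1+min_coins(2)=1+2=3) = 3
min_coins(4) = min(1+min_coins(3)=1+3=4) = 4
min_coins(5) = min(1+min_coins(4)=1+4=5) = 5
min_coins(6) = min(1+min_coins(5)=1+5=6) = 6
min_coins(7) = min(1+min_coins(6)=1+6=7, 1+min_coins(0)=1+0=1) = 1
min_coins(8) = min(1+min_coins(7)=1+1=2, 1+min_coins(1)=1+1=2) = 2

2


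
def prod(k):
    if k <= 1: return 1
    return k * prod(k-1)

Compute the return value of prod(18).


prod(18)
= 18 * prod(17)
= 18 * 17 * prod(16)
= 18 * 17 * 16 * prod(15)
= 18 * 17 * 16 * 15 * prod(14)
= 18 * 17 * 16 * 15 * 14 * prod(13)
= 18 * 17 * 16 * 15 * 14 * 13 * prod(12)
= 18 * 17 * 16 * 15 * 14 * 13 * 12 * prod(11)
= 18 * 17 * 16 * 15 * 14 * 13 * 12 * 11 * prod(10)
= 18 * 17 * 16 * 15 * 14 * 13 * 12 * 11 * 10 * prod(9)
= 18 * 17 * 16 * 15 * 14 * 13 * 12 * 11 * 10 * 9 * prod(8)
= 18 * 17 * 16 * 15 * 14 * 13 * 12 * 11 * 10 * 9 * 8 * prod(7)
= 18 * 17 * 16 * 15 * 14 * 13 * 12 * 11 * 10 * 9 * 8 * 7 * prod(6)
= 18 * 17 * 16 * 15 * 14 * 13 * 12 * 11 * 10 * 9 * 8 * 7 * 6 * prod(5)
= 18 * 17 * 16 * 15 * 14 * 13 * 12 * 11 * 10 * 9 * 8 * 7 * 6 * 5 * prod(4)
= 18 * 17 * 16 * 15 * 14 * 13 * 12 * 11 * 10 * 9 * 8 * 7 * 6 * 5 * 4 * prod(3)
= 18 * 17 * 16 * 15 * 14 * 13 * 12 * 11 * 10 * 9 * 8 * 7 * 6 * 5 * 4 * 3 * prod(2)
= 18 * 17 * 16 * 15 * 14 * 13 * 12 * 11 * 10 * 9 * 8 * 7 * 6 * 5 * 4 * 3 * 2 * prod(1)
= 18 * 17 * 16 * 15 * 14 * 13 * 12 * 11 * 10 * 9 * 8 * 7 * 6 * 5 * 4 * 3 * 2 * 1
= 6402373705728000

6402373705728000


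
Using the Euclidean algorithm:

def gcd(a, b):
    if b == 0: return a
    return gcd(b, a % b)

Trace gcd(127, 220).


gcd(127, 220) = gcd(220, 127)
gcd(220, 127) = gcd(127, 93)
gcd(127, 93) = gcd(93, 34)
gcd(93, 34) = gcd(34, 25)
gcd(34, 25) = gcd(25, 9)
gcd(25, 9) = gcd(9, 7)
gcd(9, 7) = gcd(7, 2)
gcd(7, 2) = gcd(2, 1)
gcd(2, 1) = gcd(1, 0)
gcd(1, 0) = 1  (base case)

1


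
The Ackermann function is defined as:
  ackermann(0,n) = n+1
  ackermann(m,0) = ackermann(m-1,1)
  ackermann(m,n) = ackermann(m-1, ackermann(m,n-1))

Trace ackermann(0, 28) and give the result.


ackermann(0, 28) = 29
Result: ackermann(0, 28) = 29

29


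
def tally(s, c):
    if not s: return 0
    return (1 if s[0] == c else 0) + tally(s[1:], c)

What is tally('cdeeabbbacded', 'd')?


s[0]='c' != 'd' -> 0
s[0]='d' == 'd' -> 1
s[0]='e' != 'd' -> 0
s[0]='e' != 'd' -> 0
s[0]='a' != 'd' -> 0
s[0]='b' != 'd' -> 0
s[0]='b' != 'd' -> 0
s[0]='b' != 'd' -> 0
s[0]='a' != 'd' -> 0
s[0]='c' != 'd' -> 0
s[0]='d' == 'd' -> 1
s[0]='e' != 'd' -> 0
s[0]='d' == 'd' -> 1
Sum: 0 + 1 + 0 + 0 + 0 + 0 + 0 + 0 + 0 + 0 + 1 + 0 + 1 = 3

3


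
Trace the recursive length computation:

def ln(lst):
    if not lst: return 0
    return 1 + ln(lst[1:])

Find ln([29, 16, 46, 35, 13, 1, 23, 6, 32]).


ln([29, 16, 46, 35, 13, 1, 23, 6, 32]) = 1 + ln([16, 46, 35, 13, 1, 23, 6, 32])
ln([16, 46, 35, 13, 1, 23, 6, 32]) = 1 + ln([46, 35, 13, 1, 23, 6, 32])
ln([46, 35, 13, 1, 23, 6, 32]) = 1 + ln([35, 13, 1, 23, 6, 32])
ln([35, 13, 1, 23, 6, 32]) = 1 + ln([13, 1, 23, 6, 32])
ln([13, 1, 23, 6, 32]) = 1 + ln([1, 23, 6, 32])
ln([1, 23, 6, 32]) = 1 + ln([23, 6, 32])
ln([23, 6, 32]) = 1 + ln([6, 32])
ln([6, 32]) = 1 + ln([32])
ln([32]) = 1 + ln([])
ln([]) = 0  (base case)
Unwinding: 1 + 1 + 1 + 1 + 1 + 1 + 1 + 1 + 1 + 0 = 9

9


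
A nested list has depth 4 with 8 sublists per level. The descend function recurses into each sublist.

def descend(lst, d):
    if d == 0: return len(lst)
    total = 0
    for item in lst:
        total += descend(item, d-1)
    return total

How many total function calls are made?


At depth 0 (root): 1 call
At depth 1: each of 1 parents calls descend on 8 children = 8 calls
At depth 2: each of 8 parents calls descend on 8 children = 64 calls
At depth 3: each of 64 parents calls descend on 8 children = 512 calls
At depth 4: each of 512 parents calls descend on 8 children = 4096 calls
Total: 1 + 8 + 64 + 512 + 4096 = 4681

4681


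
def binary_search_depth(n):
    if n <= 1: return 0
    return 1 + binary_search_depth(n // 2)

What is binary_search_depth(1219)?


1219 / 2 = 609
609 / 2 = 304
304 / 2 = 152
152 / 2 = 76
76 / 2 = 38
38 / 2 = 19
19 / 2 = 9
9 / 2 = 4
4 / 2 = 2
2 / 2 = 1
Reached 1 after 10 halvings

10


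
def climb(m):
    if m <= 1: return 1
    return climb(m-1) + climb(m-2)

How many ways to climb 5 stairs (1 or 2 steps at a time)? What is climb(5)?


Building up from base cases:
climb(0) = 1
climb(1) = 1
climb(2) = climb(1) + climb(0) = 1 + 1 = 2
climb(3) = climb(2) + climb(1) = 2 + 1 = 3
climb(4) = climb(3) + climb(2) = 3 + 2 = 5
climb(5) = climb(4) + climb(3) = 5 + 3 = 8

8


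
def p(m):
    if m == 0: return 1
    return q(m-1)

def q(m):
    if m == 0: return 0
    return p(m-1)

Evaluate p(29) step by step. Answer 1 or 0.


p(29) = q(28)
q(28) = p(27)
p(27) = q(26)
q(26) = p(25)
p(25) = q(24)
q(24) = p(23)
p(23) = q(22)
q(22) = p(21)
p(21) = q(20)
q(20) = p(19)
p(19) = q(18)
q(18) = p(17)
p(17) = q(16)
q(16) = p(15)
p(15) = q(14)
q(14) = p(13)
p(13) = q(12)
q(12) = p(11)
p(11) = q(10)
q(10) = p(9)
p(9) = q(8)
q(8) = p(7)
p(7) = q(6)
q(6) = p(5)
p(5) = q(4)
q(4) = p(3)
p(3) = q(2)
q(2) = p(1)
p(1) = q(0)
q(0) = 0  (base case)
Result: 0

0


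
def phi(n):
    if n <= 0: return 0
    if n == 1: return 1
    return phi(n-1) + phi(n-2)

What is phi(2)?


Computing phi(2) bottom-up:
phi(0) = 0
phi(1) = 1
phi(2) = phi(1) + phi(0) = 1 + 0 = 1

1


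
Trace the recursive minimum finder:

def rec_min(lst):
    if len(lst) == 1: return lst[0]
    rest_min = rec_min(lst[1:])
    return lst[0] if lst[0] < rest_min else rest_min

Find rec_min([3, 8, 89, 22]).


rec_min([3, 8, 89, 22]): compare 3 with rec_min([8, 89, 22])
rec_min([8, 89, 22]): compare 8 with rec_min([89, 22])
rec_min([89, 22]): compare 89 with rec_min([22])
rec_min([22]) = 22  (base case)
Compare 89 with 22 -> 22
Compare 8 with 22 -> 8
Compare 3 with 8 -> 3

3


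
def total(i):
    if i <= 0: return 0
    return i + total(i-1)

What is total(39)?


total(39)
= 39 + 38 + 37 + 36 + 35 + 34 + 33 + 32 + 31 + 30 + 29 + 28 + 27 + 26 + 25 + 24 + 23 + 22 + 21 + 20 + 19 + 18 + 17 + 16 + 15 + 14 + 13 + 12 + 11 + 10 + 9 + 8 + 7 + 6 + 5 + 4 + 3 + 2 + 1 + total(0)
= 39 + 38 + 37 + 36 + 35 + 34 + 33 + 32 + 31 + 30 + 29 + 28 + 27 + 26 + 25 + 24 + 23 + 22 + 21 + 20 + 19 + 18 + 17 + 16 + 15 + 14 + 13 + 12 + 11 + 10 + 9 + 8 + 7 + 6 + 5 + 4 + 3 + 2 + 1 + 0
= 780

780


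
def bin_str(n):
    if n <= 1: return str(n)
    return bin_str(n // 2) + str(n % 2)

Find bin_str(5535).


bin_str(5535) = bin_str(2767) + '1'
bin_str(2767) = bin_str(1383) + '1'
bin_str(1383) = bin_str(691) + '1'
bin_str(691) = bin_str(345) + '1'
bin_str(345) = bin_str(172) + '1'
bin_str(172) = bin_str(86) + '0'
bin_str(86) = bin_str(43) + '0'
bin_str(43) = bin_str(21) + '1'
bin_str(21) = bin_str(10) + '1'
bin_str(10) = bin_str(5) + '0'
bin_str(5) = bin_str(2) + '1'
bin_str(2) = bin_str(1) + '0'
bin_str(1) = '1'  (base case)
Concatenating: '1' + '0' + '1' + '0' + '1' + '1' + '0' + '0' + '1' + '1' + '1' + '1' + '1' = '1010110011111'

1010110011111


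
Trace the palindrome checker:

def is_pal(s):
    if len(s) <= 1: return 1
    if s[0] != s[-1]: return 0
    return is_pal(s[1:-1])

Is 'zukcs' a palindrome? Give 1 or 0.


is_pal('zukcs'): s[0]='z' != s[-1]='s' -> return 0
Result: 0 (not a palindrome)

0


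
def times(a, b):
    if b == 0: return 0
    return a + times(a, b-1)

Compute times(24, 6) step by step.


times(24, 6) = 24 + times(24, 5)
times(24, 5) = 24 + times(24, 4)
times(24, 4) = 24 + times(24, 3)
times(24, 3) = 24 + times(24, 2)
times(24, 2) = 24 + times(24, 1)
times(24, 1) = 24 + times(24, 0)
times(24, 0) = 0  (base case)
Total: 24 + 24 + 24 + 24 + 24 + 24 + 0 = 144

144


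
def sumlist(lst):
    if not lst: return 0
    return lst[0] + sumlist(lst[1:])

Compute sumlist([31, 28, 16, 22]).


sumlist([31, 28, 16, 22]) = 31 + sumlist([28, 16, 22])
sumlist([28, 16, 22]) = 28 + sumlist([16, 22])
sumlist([16, 22]) = 16 + sumlist([22])
sumlist([22]) = 22 + sumlist([])
sumlist([]) = 0  (base case)
Total: 31 + 28 + 16 + 22 + 0 = 97

97


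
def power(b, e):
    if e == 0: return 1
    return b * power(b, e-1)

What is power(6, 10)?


power(6, 10)
= 6 * power(6, 9)
= 6 * 6 * power(6, 8)
= 6 * 6 * 6 * power(6, 7)
= 6 * 6 * 6 * 6 * power(6, 6)
= 6 * 6 * 6 * 6 * 6 * power(6, 5)
= 6 * 6 * 6 * 6 * 6 * 6 * power(6, 4)
= 6 * 6 * 6 * 6 * 6 * 6 * 6 * power(6, 3)
= 6 * 6 * 6 * 6 * 6 * 6 * 6 * 6 * power(6, 2)
= 6 * 6 * 6 * 6 * 6 * 6 * 6 * 6 * 6 * power(6, 1)
= 6 * 6 * 6 * 6 * 6 * 6 * 6 * 6 * 6 * 6 * power(6, 0)
= 6 * 6 * 6 * 6 * 6 * 6 * 6 * 6 * 6 * 6 * 1
= 60466176

60466176


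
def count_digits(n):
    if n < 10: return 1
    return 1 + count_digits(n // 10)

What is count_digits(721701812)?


count_digits(721701812) = 1 + count_digits(72170181)
count_digits(72170181) = 1 + count_digits(7217018)
count_digits(7217018) = 1 + count_digits(721701)
count_digits(721701) = 1 + count_digits(72170)
count_digits(72170) = 1 + count_digits(7217)
count_digits(7217) = 1 + count_digits(721)
count_digits(721) = 1 + count_digits(72)
count_digits(72) = 1 + count_digits(7)
count_digits(7) = 1  (base case: 7 < 10)
Unwinding: 1 + 1 + 1 + 1 + 1 + 1 + 1 + 1 + 1 = 9

9


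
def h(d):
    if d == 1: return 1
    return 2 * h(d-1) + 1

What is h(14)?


h(14) = 2 * h(13) + 1
h(13) = 2 * h(12) + 1
h(12) = 2 * h(11) + 1
h(11) = 2 * h(10) + 1
h(10) = 2 * h(9) + 1
h(9) = 2 * h(8) + 1
h(8) = 2 * h(7) + 1
h(7) = 2 * h(6) + 1
h(6) = 2 * h(5) + 1
h(5) = 2 * h(4) + 1
h(4) = 2 * h(3) + 1
h(3) = 2 * h(2) + 1
h(2) = 2 * h(1) + 1
h(1) = 1  (base case)
h(2) = 2 * 1 + 1 = 3
h(3) = 2 * 3 + 1 = 7
h(4) = 2 * 7 + 1 = 15
h(5) = 2 * 15 + 1 = 31
h(6) = 2 * 31 + 1 = 63
h(7) = 2 * 63 + 1 = 127
h(8) = 2 * 127 + 1 = 255
h(9) = 2 * 255 + 1 = 511
h(10) = 2 * 511 + 1 = 1023
h(11) = 2 * 1023 + 1 = 2047
h(12) = 2 * 2047 + 1 = 4095
h(13) = 2 * 4095 + 1 = 8191
h(14) = 2 * 8191 + 1 = 16383

16383


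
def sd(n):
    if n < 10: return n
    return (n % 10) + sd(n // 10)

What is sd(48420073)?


sd(48420073) = 3 + sd(4842007)
sd(4842007) = 7 + sd(484200)
sd(484200) = 0 + sd(48420)
sd(48420) = 0 + sd(4842)
sd(4842) = 2 + sd(484)
sd(484) = 4 + sd(48)
sd(48) = 8 + sd(4)
sd(4) = 4  (base case)
Total: 3 + 7 + 0 + 0 + 2 + 4 + 8 + 4 = 28

28


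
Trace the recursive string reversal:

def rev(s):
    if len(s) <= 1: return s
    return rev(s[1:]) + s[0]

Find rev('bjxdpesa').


rev('bjxdpesa') = rev('jxdpesa') + 'b'
rev('jxdpesa') = rev('xdpesa') + 'j'
rev('xdpesa') = rev('dpesa') + 'x'
rev('dpesa') = rev('pesa') + 'd'
rev('pesa') = rev('esa') + 'p'
rev('esa') = rev('sa') + 'e'
rev('sa') = rev('a') + 's'
rev('a') = 'a'  (base case)
Concatenating: 'a' + 's' + 'e' + 'p' + 'd' + 'x' + 'j' + 'b' = 'asepdxjb'

asepdxjb


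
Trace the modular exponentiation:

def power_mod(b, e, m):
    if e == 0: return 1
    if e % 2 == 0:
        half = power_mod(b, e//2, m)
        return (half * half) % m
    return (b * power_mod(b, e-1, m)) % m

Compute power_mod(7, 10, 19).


power_mod(7, 10, 19): e is even, compute power_mod(7, 5, 19)
  power_mod(7, 5, 19): e is odd, compute power_mod(7, 4, 19)
    power_mod(7, 4, 19): e is even, compute power_mod(7, 2, 19)
      power_mod(7, 2, 19): e is even, compute power_mod(7, 1, 19)
        power_mod(7, 1, 19): e is odd, compute power_mod(7, 0, 19)
          power_mod(7, 0, 19) = 1
        (7 * 1) % 19 = 7
      half=7, (7*7) % 19 = 11
    half=11, (11*11) % 19 = 7
  (7 * 7) % 19 = 11
half=11, (11*11) % 19 = 7

7


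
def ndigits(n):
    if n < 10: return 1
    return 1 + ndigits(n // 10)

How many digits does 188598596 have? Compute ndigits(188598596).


ndigits(188598596) = 1 + ndigits(18859859)
ndigits(18859859) = 1 + ndigits(1885985)
ndigits(1885985) = 1 + ndigits(188598)
ndigits(188598) = 1 + ndigits(18859)
ndigits(18859) = 1 + ndigits(1885)
ndigits(1885) = 1 + ndigits(188)
ndigits(188) = 1 + ndigits(18)
ndigits(18) = 1 + ndigits(1)
ndigits(1) = 1  (base case: 1 < 10)
Unwinding: 1 + 1 + 1 + 1 + 1 + 1 + 1 + 1 + 1 = 9

9


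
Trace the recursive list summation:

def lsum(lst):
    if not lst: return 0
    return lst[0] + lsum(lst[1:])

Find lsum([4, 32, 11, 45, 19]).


lsum([4, 32, 11, 45, 19]) = 4 + lsum([32, 11, 45, 19])
lsum([32, 11, 45, 19]) = 32 + lsum([11, 45, 19])
lsum([11, 45, 19]) = 11 + lsum([45, 19])
lsum([45, 19]) = 45 + lsum([19])
lsum([19]) = 19 + lsum([])
lsum([]) = 0  (base case)
Total: 4 + 32 + 11 + 45 + 19 + 0 = 111

111


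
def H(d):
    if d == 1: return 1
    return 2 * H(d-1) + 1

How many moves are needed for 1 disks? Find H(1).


H(1) = 1  (base case)

1


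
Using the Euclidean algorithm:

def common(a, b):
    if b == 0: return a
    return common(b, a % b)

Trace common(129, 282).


common(129, 282) = common(282, 129)
common(282, 129) = common(129, 24)
common(129, 24) = common(24, 9)
common(24, 9) = common(9, 6)
common(9, 6) = common(6, 3)
common(6, 3) = common(3, 0)
common(3, 0) = 3  (base case)

3


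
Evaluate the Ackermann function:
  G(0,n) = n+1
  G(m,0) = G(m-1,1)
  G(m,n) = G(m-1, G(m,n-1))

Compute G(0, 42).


G(0, 42) = 43
Result: G(0, 42) = 43

43


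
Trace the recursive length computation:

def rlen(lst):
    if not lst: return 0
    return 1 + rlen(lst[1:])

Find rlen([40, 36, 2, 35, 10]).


rlen([40, 36, 2, 35, 10]) = 1 + rlen([36, 2, 35, 10])
rlen([36, 2, 35, 10]) = 1 + rlen([2, 35, 10])
rlen([2, 35, 10]) = 1 + rlen([35, 10])
rlen([35, 10]) = 1 + rlen([10])
rlen([10]) = 1 + rlen([])
rlen([]) = 0  (base case)
Unwinding: 1 + 1 + 1 + 1 + 1 + 0 = 5

5


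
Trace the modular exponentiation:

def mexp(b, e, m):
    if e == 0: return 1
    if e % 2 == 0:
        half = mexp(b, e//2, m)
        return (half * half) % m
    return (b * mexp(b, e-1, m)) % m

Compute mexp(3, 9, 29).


mexp(3, 9, 29): e is odd, compute mexp(3, 8, 29)
  mexp(3, 8, 29): e is even, compute mexp(3, 4, 29)
    mexp(3, 4, 29): e is even, compute mexp(3, 2, 29)
      mexp(3, 2, 29): e is even, compute mexp(3, 1, 29)
        mexp(3, 1, 29): e is odd, compute mexp(3, 0, 29)
          mexp(3, 0, 29) = 1
        (3 * 1) % 29 = 3
      half=3, (3*3) % 29 = 9
    half=9, (9*9) % 29 = 23
  half=23, (23*23) % 29 = 7
(3 * 7) % 29 = 21

21


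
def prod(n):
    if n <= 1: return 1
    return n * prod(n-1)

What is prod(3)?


prod(3)
= 3 * prod(2)
= 3 * 2 * prod(1)
= 3 * 2 * 1
= 6

6


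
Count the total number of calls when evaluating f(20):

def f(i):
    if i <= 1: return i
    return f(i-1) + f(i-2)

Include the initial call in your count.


Let C(n) = total calls for f(n)
C(0) = 1, C(1) = 1
C(2) = 1 + C(1) + C(0) = 1 + 1 + 1 = 3
C(3) = 1 + C(2) + C(1) = 1 + 3 + 1 = 5
C(4) = 1 + C(3) + C(2) = 1 + 5 + 3 = 9
C(5) = 1 + C(4) + C(3) = 1 + 9 + 5 = 15
C(6) = 1 + C(5) + C(4) = 1 + 15 + 9 = 25
C(7) = 1 + C(6) + C(5) = 1 + 25 + 15 = 41
C(8) = 1 + C(7) + C(6) = 1 + 41 + 25 = 67
C(9) = 1 + C(8) + C(7) = 1 + 67 + 41 = 109
C(10) = 1 + C(9) + C(8) = 1 + 109 + 67 = 177
C(11) = 1 + C(10) + C(9) = 1 + 177 + 109 = 287
C(12) = 1 + C(11) + C(10) = 1 + 287 + 177 = 465
C(13) = 1 + C(12) + C(11) = 1 + 465 + 287 = 753
C(14) = 1 + C(13) + C(12) = 1 + 753 + 465 = 1219
C(15) = 1 + C(14) + C(13) = 1 + 1219 + 753 = 1973
C(16) = 1 + C(15) + C(14) = 1 + 1973 + 1219 = 3193
C(17) = 1 + C(16) + C(15) = 1 + 3193 + 1973 = 5167
C(18) = 1 + C(17) + C(16) = 1 + 5167 + 3193 = 8361
C(19) = 1 + C(18) + C(17) = 1 + 8361 + 5167 = 13529
C(20) = 1 + C(19) + C(18) = 1 + 13529 + 8361 = 21891

21891


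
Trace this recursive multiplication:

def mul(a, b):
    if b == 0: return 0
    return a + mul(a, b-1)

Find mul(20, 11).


mul(20, 11) = 20 + mul(20, 10)
mul(20, 10) = 20 + mul(20, 9)
mul(20, 9) = 20 + mul(20, 8)
mul(20, 8) = 20 + mul(20, 7)
mul(20, 7) = 20 + mul(20, 6)
mul(20, 6) = 20 + mul(20, 5)
mul(20, 5) = 20 + mul(20, 4)
mul(20, 4) = 20 + mul(20, 3)
mul(20, 3) = 20 + mul(20, 2)
mul(20, 2) = 20 + mul(20, 1)
mul(20, 1) = 20 + mul(20, 0)
mul(20, 0) = 0  (base case)
Total: 20 + 20 + 20 + 20 + 20 + 20 + 20 + 20 + 20 + 20 + 20 + 0 = 220

220


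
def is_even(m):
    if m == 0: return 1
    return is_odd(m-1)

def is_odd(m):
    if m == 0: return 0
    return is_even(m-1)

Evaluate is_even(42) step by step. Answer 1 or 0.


is_even(42) = is_odd(41)
is_odd(41) = is_even(40)
is_even(40) = is_odd(39)
is_odd(39) = is_even(38)
is_even(38) = is_odd(37)
is_odd(37) = is_even(36)
is_even(36) = is_odd(35)
is_odd(35) = is_even(34)
is_even(34) = is_odd(33)
is_odd(33) = is_even(32)
is_even(32) = is_odd(31)
is_odd(31) = is_even(30)
is_even(30) = is_odd(29)
is_odd(29) = is_even(28)
is_even(28) = is_odd(27)
is_odd(27) = is_even(26)
is_even(26) = is_odd(25)
is_odd(25) = is_even(24)
is_even(24) = is_odd(23)
is_odd(23) = is_even(22)
is_even(22) = is_odd(21)
is_odd(21) = is_even(20)
is_even(20) = is_odd(19)
is_odd(19) = is_even(18)
is_even(18) = is_odd(17)
is_odd(17) = is_even(16)
is_even(16) = is_odd(15)
is_odd(15) = is_even(14)
is_even(14) = is_odd(13)
is_odd(13) = is_even(12)
is_even(12) = is_odd(11)
is_odd(11) = is_even(10)
is_even(10) = is_odd(9)
is_odd(9) = is_even(8)
is_even(8) = is_odd(7)
is_odd(7) = is_even(6)
is_even(6) = is_odd(5)
is_odd(5) = is_even(4)
is_even(4) = is_odd(3)
is_odd(3) = is_even(2)
is_even(2) = is_odd(1)
is_odd(1) = is_even(0)
is_even(0) = 1  (base case)
Result: 1

1
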